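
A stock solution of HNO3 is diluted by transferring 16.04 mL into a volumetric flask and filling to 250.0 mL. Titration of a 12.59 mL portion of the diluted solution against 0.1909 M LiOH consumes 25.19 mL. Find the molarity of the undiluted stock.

5.95 M

n(LiOH) = 0.1909 x 0.02519 = 0.004809 mol.
n(HNO3) in the aliquot = 0.004809 mol.
[diluted HNO3] = 0.004809 / 0.01259 = 0.3820 M.
Dilution factor = 250.0/16.04 = 15.59, so [stock] = 0.3820 x 15.59 = 5.95 M.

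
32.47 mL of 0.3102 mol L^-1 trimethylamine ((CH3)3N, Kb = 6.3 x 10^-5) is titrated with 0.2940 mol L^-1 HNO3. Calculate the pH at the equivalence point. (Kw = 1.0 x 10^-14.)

5.31

n((CH3)3N) = 0.3102 x 0.03247 = 0.01007 mol; V(HNO3) at equivalence = 0.01007/0.2940 = 0.03426 L.
At equivalence the base is fully converted to (CH3)3NH+; total volume = 0.06673 L, so [(CH3)3NH+] = 0.01007/0.06673 = 0.1509 M.
Ka((CH3)3NH+) = Kw/Kb = 1.0e-14 / 6.3 x 10^-5 = 1.59e-10.
[H^+] = sqrt(Ka x [(CH3)3NH+]) = sqrt(1.59e-10 x 0.1509) = 4.89e-6 M.
pH = -log(4.89e-6) = 5.31.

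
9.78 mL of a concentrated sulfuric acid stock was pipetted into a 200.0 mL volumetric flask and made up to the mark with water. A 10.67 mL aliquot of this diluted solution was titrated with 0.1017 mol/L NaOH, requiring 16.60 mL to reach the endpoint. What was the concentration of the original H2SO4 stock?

n(NaOH) = 0.1017 x 0.01660 = 0.001688 mol.
n(H2SO4) in the aliquot = 0.001688 x 1/2 = 0.0008441 mol.
[diluted H2SO4] = 0.0008441 / 0.01067 = 0.07911 M.
Dilution factor = 200.0/9.780 = 20.45, so [stock] = 0.07911 x 20.45 = 1.62 M.

1.62 M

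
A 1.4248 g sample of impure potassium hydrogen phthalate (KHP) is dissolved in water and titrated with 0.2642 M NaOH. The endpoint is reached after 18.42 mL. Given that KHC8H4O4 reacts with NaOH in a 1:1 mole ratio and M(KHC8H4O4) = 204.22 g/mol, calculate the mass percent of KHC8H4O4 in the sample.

69.8%

n(NaOH) = 0.2642 x 0.01842 = 0.004867 mol.
n(KHC8H4O4) = 0.004867 / 1 = 0.004867 mol.
mass of KHC8H4O4 = 0.004867 x 204.22 = 0.9938 g.
% purity = 0.9938 / 1.4248 x 100 = 69.8%.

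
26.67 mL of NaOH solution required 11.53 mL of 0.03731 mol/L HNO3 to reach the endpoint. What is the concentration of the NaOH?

n(HNO3) delivered = 0.03731 x 0.01153 = 0.0004302 mol.
For a 1:1 reaction, n(NaOH) = 0.0004302 mol.
[NaOH] = 0.0004302 mol / 0.02667 L = 0.0161 M.

0.0161 M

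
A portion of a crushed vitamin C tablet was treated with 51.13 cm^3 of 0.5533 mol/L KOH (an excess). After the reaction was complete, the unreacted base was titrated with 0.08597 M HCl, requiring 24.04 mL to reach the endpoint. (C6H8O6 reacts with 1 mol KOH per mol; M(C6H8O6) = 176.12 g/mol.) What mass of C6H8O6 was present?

4.62 g

Total n(KOH) added = 0.5533 x 0.05113 = 0.02829 mol.
n(HCl) used = 0.08597 x 0.02404 = 0.002067 mol, which equals the excess n(KOH).
So n(KOH) consumed by the sample = 0.02829 - 0.002067 = 0.02622 mol.
n(C6H8O6) = 0.02622 / 1 = 0.02622 mol.
mass = 0.02622 mol x 176.12 g/mol = 4.62 g.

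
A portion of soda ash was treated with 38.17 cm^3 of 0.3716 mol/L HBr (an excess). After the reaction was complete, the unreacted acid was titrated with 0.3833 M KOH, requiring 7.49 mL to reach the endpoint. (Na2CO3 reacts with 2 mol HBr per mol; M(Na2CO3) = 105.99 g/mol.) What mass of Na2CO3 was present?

0.600 g

Total n(HBr) added = 0.3716 x 0.03817 = 0.01418 mol.
n(KOH) used = 0.3833 x 0.007490 = 0.002871 mol, which equals the excess n(HBr).
So n(HBr) consumed by the sample = 0.01418 - 0.002871 = 0.01131 mol.
n(Na2CO3) = 0.01131 / 2 = 0.005657 mol.
mass = 0.005657 mol x 105.99 g/mol = 0.600 g.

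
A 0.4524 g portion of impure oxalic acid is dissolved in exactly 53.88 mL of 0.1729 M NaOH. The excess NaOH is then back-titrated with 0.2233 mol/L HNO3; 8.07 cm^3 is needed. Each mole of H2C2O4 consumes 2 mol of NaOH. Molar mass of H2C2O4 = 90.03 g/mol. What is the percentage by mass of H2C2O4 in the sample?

Total n(NaOH) added = 0.1729 x 0.05388 = 0.009316 mol.
n(HNO3) used = 0.2233 x 0.008070 = 0.001802 mol, which equals the excess n(NaOH).
So n(NaOH) consumed by the sample = 0.009316 - 0.001802 = 0.007514 mol.
n(H2C2O4) = 0.007514 / 2 = 0.003757 mol.
mass H2C2O4 = 0.003757 x 90.03 = 0.3382 g, so %H2C2O4 = 0.3382/0.4524 x 100 = 74.8%.

74.8%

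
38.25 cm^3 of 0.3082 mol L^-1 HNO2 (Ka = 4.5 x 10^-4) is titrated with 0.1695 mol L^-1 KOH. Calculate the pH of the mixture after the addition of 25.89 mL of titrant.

3.12

Initial n(HNO2) = 0.3082 x 0.03825 = 0.01179 mol.
n(KOH) added = 0.1695 x 0.02589 = 0.004388 mol, converting that many moles of HNO2 to NO2-.
Remaining n(HNO2) = 0.007400 mol; n(NO2-) = 0.004388 mol.
By Henderson-Hasselbalch, pH = pKa + log([A^-]/[HA]) = 3.35 + log(0.004388/0.007400) = 3.35 + (-0.23) = 3.12.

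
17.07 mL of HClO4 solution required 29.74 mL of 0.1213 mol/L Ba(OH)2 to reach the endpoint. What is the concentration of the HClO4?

0.423 M

n(Ba(OH)2) delivered = 0.1213 x 0.02974 = 0.003607 mol.
The reaction is 2 HClO4 + 1 Ba(OH)2, so n(HClO4) = 0.003607 x 2/1 = 0.007215 mol.
[HClO4] = 0.007215 mol / 0.01707 L = 0.423 M.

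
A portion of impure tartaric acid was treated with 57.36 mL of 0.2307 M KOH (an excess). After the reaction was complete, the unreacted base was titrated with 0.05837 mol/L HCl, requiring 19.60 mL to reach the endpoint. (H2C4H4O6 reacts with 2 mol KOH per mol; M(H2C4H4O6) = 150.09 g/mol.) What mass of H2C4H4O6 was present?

Total n(KOH) added = 0.2307 x 0.05736 = 0.01323 mol.
n(HCl) used = 0.05837 x 0.01960 = 0.001144 mol, which equals the excess n(KOH).
So n(KOH) consumed by the sample = 0.01323 - 0.001144 = 0.01209 mol.
n(H2C4H4O6) = 0.01209 / 2 = 0.006044 mol.
mass = 0.006044 mol x 150.09 g/mol = 0.907 g.

0.907 g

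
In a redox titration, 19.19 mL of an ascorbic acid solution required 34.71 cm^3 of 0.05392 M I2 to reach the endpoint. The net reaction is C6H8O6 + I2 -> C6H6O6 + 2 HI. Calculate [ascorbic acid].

n(I2) = 0.05392 x 0.03471 = 0.001872 mol.
From the balanced equation, 1 mol I2 reacts with 1 mol ascorbic acid, so n(ascorbic acid) = 0.001872 x 1/1 = 0.001872 mol.
[ascorbic acid] = 0.001872 / 0.01919 L = 0.0975 M.

0.0975 M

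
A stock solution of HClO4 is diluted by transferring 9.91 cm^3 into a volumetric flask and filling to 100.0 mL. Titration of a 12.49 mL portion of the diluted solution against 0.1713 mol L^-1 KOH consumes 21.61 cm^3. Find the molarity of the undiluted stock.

2.99 M

n(KOH) = 0.1713 x 0.02161 = 0.003702 mol.
n(HClO4) in the aliquot = 0.003702 mol.
[diluted HClO4] = 0.003702 / 0.01249 = 0.2964 M.
Dilution factor = 100.0/9.910 = 10.09, so [stock] = 0.2964 x 10.09 = 2.99 M.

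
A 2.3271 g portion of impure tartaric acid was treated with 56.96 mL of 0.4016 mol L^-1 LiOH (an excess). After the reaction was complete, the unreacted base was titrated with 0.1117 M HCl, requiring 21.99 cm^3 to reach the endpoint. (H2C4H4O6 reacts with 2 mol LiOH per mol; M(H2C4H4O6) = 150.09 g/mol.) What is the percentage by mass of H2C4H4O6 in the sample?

65.8%

Total n(LiOH) added = 0.4016 x 0.05696 = 0.02288 mol.
n(HCl) used = 0.1117 x 0.02199 = 0.002456 mol, which equals the excess n(LiOH).
So n(LiOH) consumed by the sample = 0.02288 - 0.002456 = 0.02042 mol.
n(H2C4H4O6) = 0.02042 / 2 = 0.01021 mol.
mass H2C4H4O6 = 0.01021 x 150.09 = 1.532 g, so %H2C4H4O6 = 1.532/2.3271 x 100 = 65.8%.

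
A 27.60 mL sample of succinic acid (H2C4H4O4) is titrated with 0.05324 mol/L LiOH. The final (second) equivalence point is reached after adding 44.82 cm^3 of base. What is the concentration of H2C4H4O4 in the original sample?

0.0432 M

n(LiOH) = 0.05324 x 0.04482 = 0.002386 mol.
At the final (second) equivalence point, 2 mol OH^- react per mol H2C4H4O4, so n(H2C4H4O4) = 0.002386 / 2 = 0.001193 mol.
[H2C4H4O4] = 0.001193 / 0.02760 L = 0.0432 M.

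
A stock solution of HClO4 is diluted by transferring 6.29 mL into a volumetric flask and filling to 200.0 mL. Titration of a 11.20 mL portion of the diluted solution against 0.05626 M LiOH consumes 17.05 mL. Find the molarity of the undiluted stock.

2.72 M

n(LiOH) = 0.05626 x 0.01705 = 0.0009592 mol.
n(HClO4) in the aliquot = 0.0009592 mol.
[diluted HClO4] = 0.0009592 / 0.01120 = 0.08565 M.
Dilution factor = 200.0/6.290 = 31.80, so [stock] = 0.08565 x 31.80 = 2.72 M.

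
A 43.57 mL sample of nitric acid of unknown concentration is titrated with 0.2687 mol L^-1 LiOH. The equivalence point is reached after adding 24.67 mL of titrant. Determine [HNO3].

n(LiOH) delivered = 0.2687 x 0.02467 = 0.006629 mol.
For a 1:1 reaction, n(HNO3) = 0.006629 mol.
[HNO3] = 0.006629 mol / 0.04357 L = 0.152 M.

0.152 M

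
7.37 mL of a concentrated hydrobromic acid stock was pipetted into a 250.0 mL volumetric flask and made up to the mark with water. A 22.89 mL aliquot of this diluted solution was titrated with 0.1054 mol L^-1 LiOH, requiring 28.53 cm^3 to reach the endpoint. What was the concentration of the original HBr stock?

n(LiOH) = 0.1054 x 0.02853 = 0.003007 mol.
n(HBr) in the aliquot = 0.003007 mol.
[diluted HBr] = 0.003007 / 0.02289 = 0.1314 M.
Dilution factor = 250.0/7.370 = 33.92, so [stock] = 0.1314 x 33.92 = 4.46 M.

4.46 M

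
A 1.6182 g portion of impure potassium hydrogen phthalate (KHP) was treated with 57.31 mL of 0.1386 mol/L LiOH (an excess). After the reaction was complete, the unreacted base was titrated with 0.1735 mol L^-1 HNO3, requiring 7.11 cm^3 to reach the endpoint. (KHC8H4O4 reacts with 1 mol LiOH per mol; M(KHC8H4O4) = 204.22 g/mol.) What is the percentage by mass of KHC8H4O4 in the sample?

Total n(LiOH) added = 0.1386 x 0.05731 = 0.007943 mol.
n(HNO3) used = 0.1735 x 0.007110 = 0.001234 mol, which equals the excess n(LiOH).
So n(LiOH) consumed by the sample = 0.007943 - 0.001234 = 0.006710 mol.
n(KHC8H4O4) = 0.006710 / 1 = 0.006710 mol.
mass KHC8H4O4 = 0.006710 x 204.22 = 1.370 g, so %KHC8H4O4 = 1.370/1.6182 x 100 = 84.7%.

84.7%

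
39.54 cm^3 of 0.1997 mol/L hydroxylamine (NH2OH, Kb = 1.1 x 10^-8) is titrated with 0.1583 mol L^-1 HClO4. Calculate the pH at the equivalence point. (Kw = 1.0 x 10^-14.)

3.55

n(NH2OH) = 0.1997 x 0.03954 = 0.007896 mol; V(HClO4) at equivalence = 0.007896/0.1583 = 0.04988 L.
At equivalence the base is fully converted to NH3OH+; total volume = 0.08942 L, so [NH3OH+] = 0.007896/0.08942 = 0.08830 M.
Ka(NH3OH+) = Kw/Kb = 1.0e-14 / 1.1 x 10^-8 = 9.09e-7.
[H^+] = sqrt(Ka x [NH3OH+]) = sqrt(9.09e-7 x 0.08830) = 0.000283 M.
pH = -log(0.000283) = 3.55.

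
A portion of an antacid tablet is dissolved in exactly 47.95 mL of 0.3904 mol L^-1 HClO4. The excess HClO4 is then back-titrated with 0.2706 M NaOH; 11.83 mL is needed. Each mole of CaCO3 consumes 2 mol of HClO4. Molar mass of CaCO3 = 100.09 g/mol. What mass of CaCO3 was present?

0.777 g

Total n(HClO4) added = 0.3904 x 0.04795 = 0.01872 mol.
n(NaOH) used = 0.2706 x 0.01183 = 0.003201 mol, which equals the excess n(HClO4).
So n(HClO4) consumed by the sample = 0.01872 - 0.003201 = 0.01552 mol.
n(CaCO3) = 0.01552 / 2 = 0.007759 mol.
mass = 0.007759 mol x 100.09 g/mol = 0.777 g.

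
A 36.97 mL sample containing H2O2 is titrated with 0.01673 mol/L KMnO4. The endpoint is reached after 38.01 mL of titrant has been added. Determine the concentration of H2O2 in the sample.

n(KMnO4) = 0.01673 x 0.03801 = 0.0006359 mol.
From the balanced equation, 2 mol KMnO4 reacts with 5 mol H2O2, so n(H2O2) = 0.0006359 x 5/2 = 0.001590 mol.
[H2O2] = 0.001590 / 0.03697 L = 0.0430 M.

0.0430 M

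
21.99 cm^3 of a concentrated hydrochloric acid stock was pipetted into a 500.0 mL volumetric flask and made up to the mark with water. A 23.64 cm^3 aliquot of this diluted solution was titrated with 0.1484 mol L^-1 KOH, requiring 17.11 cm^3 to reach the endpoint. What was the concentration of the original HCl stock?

2.44 M

n(KOH) = 0.1484 x 0.01711 = 0.002539 mol.
n(HCl) in the aliquot = 0.002539 mol.
[diluted HCl] = 0.002539 / 0.02364 = 0.1074 M.
Dilution factor = 500.0/21.99 = 22.74, so [stock] = 0.1074 x 22.74 = 2.44 M.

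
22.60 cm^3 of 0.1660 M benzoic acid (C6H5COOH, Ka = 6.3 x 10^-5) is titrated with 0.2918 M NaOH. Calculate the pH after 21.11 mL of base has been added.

n(acid) = 0.1660 x 0.02260 = 0.003752 mol; n(NaOH) added = 0.2918 x 0.02111 = 0.006160 mol.
Base is in excess by 0.006160 - 0.003752 = 0.002408 mol in a total volume of 0.04371 L.
[OH^-] = 0.002408/0.04371 = 0.05510 M, so pOH = 1.26 and pH = 14.00 - 1.26 = 12.74.

12.74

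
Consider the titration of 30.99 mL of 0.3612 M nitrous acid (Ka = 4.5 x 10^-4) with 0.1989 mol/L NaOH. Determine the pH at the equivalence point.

n(HNO2) = 0.3612 x 0.03099 = 0.01119 mol; V(NaOH) at equivalence = 0.01119/0.1989 = 0.05628 L.
At equivalence all the acid is converted to NO2-; total volume = 0.03099 + 0.05628 = 0.08727 L, so [NO2-] = 0.01119/0.08727 = 0.1283 M.
Kb = Kw/Ka = 1.0e-14 / 4.5 x 10^-4 = 2.22e-11.
[OH^-] = sqrt(Kb x [NO2-]) = sqrt(2.22e-11 x 0.1283) = 1.69e-6 M.
pOH = 5.77, so pH = 14.00 - 5.77 = 8.23.

8.23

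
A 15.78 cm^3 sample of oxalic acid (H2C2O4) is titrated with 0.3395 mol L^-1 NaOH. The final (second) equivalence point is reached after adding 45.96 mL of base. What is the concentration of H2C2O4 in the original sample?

n(NaOH) = 0.3395 x 0.04596 = 0.01560 mol.
At the final (second) equivalence point, 2 mol OH^- react per mol H2C2O4, so n(H2C2O4) = 0.01560 / 2 = 0.007802 mol.
[H2C2O4] = 0.007802 / 0.01578 L = 0.494 M.

0.494 M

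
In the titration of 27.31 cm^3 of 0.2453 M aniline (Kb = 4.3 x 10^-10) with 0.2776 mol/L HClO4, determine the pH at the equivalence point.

n(C6H5NH2) = 0.2453 x 0.02731 = 0.006699 mol; V(HClO4) at equivalence = 0.006699/0.2776 = 0.02413 L.
At equivalence the base is fully converted to C6H5NH3+; total volume = 0.05144 L, so [C6H5NH3+] = 0.006699/0.05144 = 0.1302 M.
Ka(C6H5NH3+) = Kw/Kb = 1.0e-14 / 4.3 x 10^-10 = 2.33e-5.
[H^+] = sqrt(Ka x [C6H5NH3+]) = sqrt(2.33e-5 x 0.1302) = 0.00174 M.
pH = -log(0.00174) = 2.76.

2.76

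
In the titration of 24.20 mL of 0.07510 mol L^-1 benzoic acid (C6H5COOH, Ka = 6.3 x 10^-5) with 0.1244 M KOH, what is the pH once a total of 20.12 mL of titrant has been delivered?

12.19

n(acid) = 0.07510 x 0.02420 = 0.001817 mol; n(KOH) added = 0.1244 x 0.02012 = 0.002503 mol.
Base is in excess by 0.002503 - 0.001817 = 0.0006855 mol in a total volume of 0.04432 L.
[OH^-] = 0.0006855/0.04432 = 0.01547 M, so pOH = 1.81 and pH = 14.00 - 1.81 = 12.19.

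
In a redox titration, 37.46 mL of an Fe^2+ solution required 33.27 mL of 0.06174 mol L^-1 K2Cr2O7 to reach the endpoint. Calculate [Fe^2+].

n(K2Cr2O7) = 0.06174 x 0.03327 = 0.002054 mol.
From the balanced equation, 1 mol K2Cr2O7 reacts with 6 mol Fe^2+, so n(Fe^2+) = 0.002054 x 6/1 = 0.01232 mol.
[Fe^2+] = 0.01232 / 0.03746 L = 0.329 M.

0.329 M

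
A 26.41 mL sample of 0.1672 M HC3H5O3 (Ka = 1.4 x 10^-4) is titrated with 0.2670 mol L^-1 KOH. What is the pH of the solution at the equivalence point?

8.43

n(HC3H5O3) = 0.1672 x 0.02641 = 0.004416 mol; V(KOH) at equivalence = 0.004416/0.2670 = 0.01654 L.
At equivalence all the acid is converted to C3H5O3-; total volume = 0.02641 + 0.01654 = 0.04295 L, so [C3H5O3-] = 0.004416/0.04295 = 0.1028 M.
Kb = Kw/Ka = 1.0e-14 / 1.4 x 10^-4 = 7.14e-11.
[OH^-] = sqrt(Kb x [C3H5O3-]) = sqrt(7.14e-11 x 0.1028) = 2.71e-6 M.
pOH = 5.57, so pH = 14.00 - 5.57 = 8.43.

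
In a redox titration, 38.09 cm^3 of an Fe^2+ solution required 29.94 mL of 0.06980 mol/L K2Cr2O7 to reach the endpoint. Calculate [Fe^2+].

0.329 M

n(K2Cr2O7) = 0.06980 x 0.02994 = 0.002090 mol.
From the balanced equation, 1 mol K2Cr2O7 reacts with 6 mol Fe^2+, so n(Fe^2+) = 0.002090 x 6/1 = 0.01254 mol.
[Fe^2+] = 0.01254 / 0.03809 L = 0.329 M.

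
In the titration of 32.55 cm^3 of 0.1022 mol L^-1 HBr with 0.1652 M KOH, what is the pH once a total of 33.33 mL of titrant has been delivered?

12.52

n(acid) = 0.1022 x 0.03255 = 0.003327 mol; n(KOH) added = 0.1652 x 0.03333 = 0.005506 mol.
Base is in excess by 0.005506 - 0.003327 = 0.002180 mol in a total volume of 0.06588 L.
[OH^-] = 0.002180/0.06588 = 0.03308 M, so pOH = 1.48 and pH = 14.00 - 1.48 = 12.52.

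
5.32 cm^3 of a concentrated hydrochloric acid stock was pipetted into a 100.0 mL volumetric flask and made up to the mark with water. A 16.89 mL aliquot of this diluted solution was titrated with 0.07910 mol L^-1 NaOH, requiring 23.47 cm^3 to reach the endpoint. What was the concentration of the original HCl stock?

n(NaOH) = 0.07910 x 0.02347 = 0.001856 mol.
n(HCl) in the aliquot = 0.001856 mol.
[diluted HCl] = 0.001856 / 0.01689 = 0.1099 M.
Dilution factor = 100.0/5.320 = 18.80, so [stock] = 0.1099 x 18.80 = 2.07 M.

2.07 M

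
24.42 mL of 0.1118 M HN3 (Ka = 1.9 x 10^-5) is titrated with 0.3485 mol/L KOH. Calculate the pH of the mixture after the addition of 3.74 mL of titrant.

Initial n(HN3) = 0.1118 x 0.02442 = 0.002730 mol.
n(KOH) added = 0.3485 x 0.003740 = 0.001303 mol, converting that many moles of HN3 to N3-.
Remaining n(HN3) = 0.001427 mol; n(N3-) = 0.001303 mol.
By Henderson-Hasselbalch, pH = pKa + log([A^-]/[HA]) = 4.72 + log(0.001303/0.001427) = 4.72 + (-0.04) = 4.68.

4.68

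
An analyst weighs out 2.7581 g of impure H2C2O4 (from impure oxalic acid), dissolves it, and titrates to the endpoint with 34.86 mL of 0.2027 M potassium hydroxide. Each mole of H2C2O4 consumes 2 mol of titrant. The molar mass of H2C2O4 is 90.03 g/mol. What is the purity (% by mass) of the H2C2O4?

11.5%

n(KOH) = 0.2027 x 0.03486 = 0.007066 mol.
n(H2C2O4) = 0.007066 / 2 = 0.003533 mol.
mass of H2C2O4 = 0.003533 x 90.03 = 0.3181 g.
% purity = 0.3181 / 2.7581 x 100 = 11.5%.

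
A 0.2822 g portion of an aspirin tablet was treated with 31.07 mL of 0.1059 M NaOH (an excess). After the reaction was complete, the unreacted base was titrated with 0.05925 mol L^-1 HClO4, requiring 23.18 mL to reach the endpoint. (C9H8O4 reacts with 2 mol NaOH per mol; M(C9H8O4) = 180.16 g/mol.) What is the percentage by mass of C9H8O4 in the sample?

Total n(NaOH) added = 0.1059 x 0.03107 = 0.003290 mol.
n(HClO4) used = 0.05925 x 0.02318 = 0.001373 mol, which equals the excess n(NaOH).
So n(NaOH) consumed by the sample = 0.003290 - 0.001373 = 0.001917 mol.
n(C9H8O4) = 0.001917 / 2 = 0.0009584 mol.
mass C9H8O4 = 0.0009584 x 180.16 = 0.1727 g, so %C9H8O4 = 0.1727/0.2822 x 100 = 61.2%.

61.2%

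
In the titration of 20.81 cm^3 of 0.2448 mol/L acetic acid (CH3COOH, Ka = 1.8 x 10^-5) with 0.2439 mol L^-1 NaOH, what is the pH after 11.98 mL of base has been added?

Initial n(CH3COOH) = 0.2448 x 0.02081 = 0.005094 mol.
n(NaOH) added = 0.2439 x 0.01198 = 0.002922 mol, converting that many moles of CH3COOH to CH3COO-.
Remaining n(CH3COOH) = 0.002172 mol; n(CH3COO-) = 0.002922 mol.
By Henderson-Hasselbalch, pH = pKa + log([A^-]/[HA]) = 4.74 + log(0.002922/0.002172) = 4.74 + (+0.13) = 4.87.

4.87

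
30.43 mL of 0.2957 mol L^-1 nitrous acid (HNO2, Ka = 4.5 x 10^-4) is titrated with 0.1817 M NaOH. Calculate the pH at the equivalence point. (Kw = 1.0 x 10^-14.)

n(HNO2) = 0.2957 x 0.03043 = 0.008998 mol; V(NaOH) at equivalence = 0.008998/0.1817 = 0.04952 L.
At equivalence all the acid is converted to NO2-; total volume = 0.03043 + 0.04952 = 0.07995 L, so [NO2-] = 0.008998/0.07995 = 0.1125 M.
Kb = Kw/Ka = 1.0e-14 / 4.5 x 10^-4 = 2.22e-11.
[OH^-] = sqrt(Kb x [NO2-]) = sqrt(2.22e-11 x 0.1125) = 1.58e-6 M.
pOH = 5.80, so pH = 14.00 - 5.80 = 8.20.

8.20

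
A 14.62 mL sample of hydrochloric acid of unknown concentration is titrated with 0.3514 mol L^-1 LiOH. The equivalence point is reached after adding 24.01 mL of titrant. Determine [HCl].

0.577 M

n(LiOH) delivered = 0.3514 x 0.02401 = 0.008437 mol.
For a 1:1 reaction, n(HCl) = 0.008437 mol.
[HCl] = 0.008437 mol / 0.01462 L = 0.577 M.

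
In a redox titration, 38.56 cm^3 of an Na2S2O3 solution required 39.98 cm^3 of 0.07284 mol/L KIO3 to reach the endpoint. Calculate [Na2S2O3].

0.453 M

n(KIO3) = 0.07284 x 0.03998 = 0.002912 mol.
From the balanced equation, 1 mol KIO3 reacts with 6 mol Na2S2O3, so n(Na2S2O3) = 0.002912 x 6/1 = 0.01747 mol.
[Na2S2O3] = 0.01747 / 0.03856 L = 0.453 M.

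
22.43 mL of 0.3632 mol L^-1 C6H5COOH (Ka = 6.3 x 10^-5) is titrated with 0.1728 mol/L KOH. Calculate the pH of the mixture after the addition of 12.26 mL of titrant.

Initial n(C6H5COOH) = 0.3632 x 0.02243 = 0.008147 mol.
n(KOH) added = 0.1728 x 0.01226 = 0.002119 mol, converting that many moles of C6H5COOH to C6H5COO-.
Remaining n(C6H5COOH) = 0.006028 mol; n(C6H5COO-) = 0.002119 mol.
By Henderson-Hasselbalch, pH = pKa + log([A^-]/[HA]) = 4.20 + log(0.002119/0.006028) = 4.20 + (-0.45) = 3.75.

3.75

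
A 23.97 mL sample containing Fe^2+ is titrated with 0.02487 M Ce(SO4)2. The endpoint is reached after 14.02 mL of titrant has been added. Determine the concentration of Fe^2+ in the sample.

0.0145 M

n(Ce(SO4)2) = 0.02487 x 0.01402 = 0.0003487 mol.
From the balanced equation, 1 mol Ce(SO4)2 reacts with 1 mol Fe^2+, so n(Fe^2+) = 0.0003487 x 1/1 = 0.0003487 mol.
[Fe^2+] = 0.0003487 / 0.02397 L = 0.0145 M.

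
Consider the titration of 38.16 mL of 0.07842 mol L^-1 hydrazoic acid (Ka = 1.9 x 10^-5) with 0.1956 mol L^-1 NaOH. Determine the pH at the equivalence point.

n(HN3) = 0.07842 x 0.03816 = 0.002993 mol; V(NaOH) at equivalence = 0.002993/0.1956 = 0.01530 L.
At equivalence all the acid is converted to N3-; total volume = 0.03816 + 0.01530 = 0.05346 L, so [N3-] = 0.002993/0.05346 = 0.05598 M.
Kb = Kw/Ka = 1.0e-14 / 1.9 x 10^-5 = 5.26e-10.
[OH^-] = sqrt(Kb x [N3-]) = sqrt(5.26e-10 x 0.05598) = 5.43e-6 M.
pOH = 5.27, so pH = 14.00 - 5.27 = 8.73.

8.73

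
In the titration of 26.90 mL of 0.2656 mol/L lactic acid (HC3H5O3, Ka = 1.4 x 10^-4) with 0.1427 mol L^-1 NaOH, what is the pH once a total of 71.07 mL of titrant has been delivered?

n(acid) = 0.2656 x 0.02690 = 0.007145 mol; n(NaOH) added = 0.1427 x 0.07107 = 0.01014 mol.
Base is in excess by 0.01014 - 0.007145 = 0.002997 mol in a total volume of 0.09797 L.
[OH^-] = 0.002997/0.09797 = 0.03059 M, so pOH = 1.51 and pH = 14.00 - 1.51 = 12.49.

12.49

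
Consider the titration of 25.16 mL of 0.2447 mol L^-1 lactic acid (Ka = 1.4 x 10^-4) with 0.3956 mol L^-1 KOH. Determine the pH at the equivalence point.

n(HC3H5O3) = 0.2447 x 0.02516 = 0.006157 mol; V(KOH) at equivalence = 0.006157/0.3956 = 0.01556 L.
At equivalence all the acid is converted to C3H5O3-; total volume = 0.02516 + 0.01556 = 0.04072 L, so [C3H5O3-] = 0.006157/0.04072 = 0.1512 M.
Kb = Kw/Ka = 1.0e-14 / 1.4 x 10^-4 = 7.14e-11.
[OH^-] = sqrt(Kb x [C3H5O3-]) = sqrt(7.14e-11 x 0.1512) = 3.29e-6 M.
pOH = 5.48, so pH = 14.00 - 5.48 = 8.52.

8.52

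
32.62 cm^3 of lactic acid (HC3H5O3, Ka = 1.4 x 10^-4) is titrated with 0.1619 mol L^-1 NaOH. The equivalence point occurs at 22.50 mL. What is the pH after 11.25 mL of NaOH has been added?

3.85

11.25 mL is exactly half the equivalence volume (22.50/2), i.e. the half-equivalence point.
There, n(HA) = n(A^-), so pH = pKa = -log(1.4 x 10^-4) = 3.85.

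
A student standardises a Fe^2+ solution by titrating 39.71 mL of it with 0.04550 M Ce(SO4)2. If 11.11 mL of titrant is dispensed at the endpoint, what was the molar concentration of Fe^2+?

0.0127 M

n(Ce(SO4)2) = 0.04550 x 0.01111 = 0.0005055 mol.
From the balanced equation, 1 mol Ce(SO4)2 reacts with 1 mol Fe^2+, so n(Fe^2+) = 0.0005055 x 1/1 = 0.0005055 mol.
[Fe^2+] = 0.0005055 / 0.03971 L = 0.0127 M.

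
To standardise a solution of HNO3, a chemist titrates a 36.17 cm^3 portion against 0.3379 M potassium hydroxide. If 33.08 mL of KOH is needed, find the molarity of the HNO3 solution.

n(KOH) delivered = 0.3379 x 0.03308 = 0.01118 mol.
For a 1:1 reaction, n(HNO3) = 0.01118 mol.
[HNO3] = 0.01118 mol / 0.03617 L = 0.309 M.

0.309 M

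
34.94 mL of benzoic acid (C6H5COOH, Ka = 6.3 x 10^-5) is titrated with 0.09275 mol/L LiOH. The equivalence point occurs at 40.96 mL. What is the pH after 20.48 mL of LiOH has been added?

20.48 mL is exactly half the equivalence volume (40.96/2), i.e. the half-equivalence point.
There, n(HA) = n(A^-), so pH = pKa = -log(6.3 x 10^-5) = 4.20.

4.20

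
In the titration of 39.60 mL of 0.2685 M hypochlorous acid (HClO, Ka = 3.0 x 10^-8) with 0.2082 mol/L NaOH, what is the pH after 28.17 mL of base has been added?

Initial n(HClO) = 0.2685 x 0.03960 = 0.01063 mol.
n(NaOH) added = 0.2082 x 0.02817 = 0.005865 mol, converting that many moles of HClO to ClO-.
Remaining n(HClO) = 0.004768 mol; n(ClO-) = 0.005865 mol.
By Henderson-Hasselbalch, pH = pKa + log([A^-]/[HA]) = 7.52 + log(0.005865/0.004768) = 7.52 + (+0.09) = 7.61.

7.61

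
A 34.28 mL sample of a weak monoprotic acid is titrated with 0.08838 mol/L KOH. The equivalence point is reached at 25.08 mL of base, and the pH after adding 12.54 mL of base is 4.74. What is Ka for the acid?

1.8 x 10^-5

12.54 mL is half of the equivalence volume, so this is the half-equivalence point where [HA] = [A^-].
At half-equivalence pH = pKa, so pKa = 4.74.
Ka = 10^(-4.74) = 1.8 x 10^-5.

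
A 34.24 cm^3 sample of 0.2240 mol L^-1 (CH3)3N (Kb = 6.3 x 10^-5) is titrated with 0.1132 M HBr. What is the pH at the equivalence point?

n((CH3)3N) = 0.2240 x 0.03424 = 0.007670 mol; V(HBr) at equivalence = 0.007670/0.1132 = 0.06775 L.
At equivalence the base is fully converted to (CH3)3NH+; total volume = 0.1020 L, so [(CH3)3NH+] = 0.007670/0.1020 = 0.07520 M.
Ka((CH3)3NH+) = Kw/Kb = 1.0e-14 / 6.3 x 10^-5 = 1.59e-10.
[H^+] = sqrt(Ka x [(CH3)3NH+]) = sqrt(1.59e-10 x 0.07520) = 3.45e-6 M.
pH = -log(3.45e-6) = 5.46.

5.46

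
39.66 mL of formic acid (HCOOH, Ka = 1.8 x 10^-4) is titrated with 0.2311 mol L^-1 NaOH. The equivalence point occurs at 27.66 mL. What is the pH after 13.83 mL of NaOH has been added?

3.74

13.83 mL is exactly half the equivalence volume (27.66/2), i.e. the half-equivalence point.
There, n(HA) = n(A^-), so pH = pKa = -log(1.8 x 10^-4) = 3.74.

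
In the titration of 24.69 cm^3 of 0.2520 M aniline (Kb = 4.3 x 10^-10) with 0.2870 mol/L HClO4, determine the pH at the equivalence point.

n(C6H5NH2) = 0.2520 x 0.02469 = 0.006222 mol; V(HClO4) at equivalence = 0.006222/0.2870 = 0.02168 L.
At equivalence the base is fully converted to C6H5NH3+; total volume = 0.04637 L, so [C6H5NH3+] = 0.006222/0.04637 = 0.1342 M.
Ka(C6H5NH3+) = Kw/Kb = 1.0e-14 / 4.3 x 10^-10 = 2.33e-5.
[H^+] = sqrt(Ka x [C6H5NH3+]) = sqrt(2.33e-5 x 0.1342) = 0.00177 M.
pH = -log(0.00177) = 2.75.

2.75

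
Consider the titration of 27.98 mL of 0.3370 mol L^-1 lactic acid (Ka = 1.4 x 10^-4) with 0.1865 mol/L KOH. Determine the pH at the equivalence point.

n(HC3H5O3) = 0.3370 x 0.02798 = 0.009429 mol; V(KOH) at equivalence = 0.009429/0.1865 = 0.05056 L.
At equivalence all the acid is converted to C3H5O3-; total volume = 0.02798 + 0.05056 = 0.07854 L, so [C3H5O3-] = 0.009429/0.07854 = 0.1201 M.
Kb = Kw/Ka = 1.0e-14 / 1.4 x 10^-4 = 7.14e-11.
[OH^-] = sqrt(Kb x [C3H5O3-]) = sqrt(7.14e-11 x 0.1201) = 2.93e-6 M.
pOH = 5.53, so pH = 14.00 - 5.53 = 8.47.

8.47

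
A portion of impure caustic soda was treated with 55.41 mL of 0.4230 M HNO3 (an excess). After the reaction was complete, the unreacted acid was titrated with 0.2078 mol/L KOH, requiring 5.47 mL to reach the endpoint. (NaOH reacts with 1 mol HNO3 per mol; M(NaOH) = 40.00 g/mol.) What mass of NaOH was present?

Total n(HNO3) added = 0.4230 x 0.05541 = 0.02344 mol.
n(KOH) used = 0.2078 x 0.005470 = 0.001137 mol, which equals the excess n(HNO3).
So n(HNO3) consumed by the sample = 0.02344 - 0.001137 = 0.02230 mol.
n(NaOH) = 0.02230 / 1 = 0.02230 mol.
mass = 0.02230 mol x 40.00 g/mol = 0.892 g.

0.892 g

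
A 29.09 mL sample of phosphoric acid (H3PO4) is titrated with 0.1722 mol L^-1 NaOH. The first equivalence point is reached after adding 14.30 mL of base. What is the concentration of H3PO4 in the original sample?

n(NaOH) = 0.1722 x 0.01430 = 0.002462 mol.
At the first equivalence point, 1 mol OH^- react per mol H3PO4, so n(H3PO4) = 0.002462 / 1 = 0.002462 mol.
[H3PO4] = 0.002462 / 0.02909 L = 0.0846 M.

0.0846 M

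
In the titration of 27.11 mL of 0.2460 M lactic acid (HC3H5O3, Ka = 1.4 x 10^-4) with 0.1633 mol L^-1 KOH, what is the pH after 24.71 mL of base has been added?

4.04

Initial n(HC3H5O3) = 0.2460 x 0.02711 = 0.006669 mol.
n(KOH) added = 0.1633 x 0.02471 = 0.004035 mol, converting that many moles of HC3H5O3 to C3H5O3-.
Remaining n(HC3H5O3) = 0.002634 mol; n(C3H5O3-) = 0.004035 mol.
By Henderson-Hasselbalch, pH = pKa + log([A^-]/[HA]) = 3.85 + log(0.004035/0.002634) = 3.85 + (+0.19) = 4.04.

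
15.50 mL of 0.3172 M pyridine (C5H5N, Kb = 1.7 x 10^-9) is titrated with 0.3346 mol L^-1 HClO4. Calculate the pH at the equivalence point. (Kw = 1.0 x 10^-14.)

n(C5H5N) = 0.3172 x 0.01550 = 0.004917 mol; V(HClO4) at equivalence = 0.004917/0.3346 = 0.01469 L.
At equivalence the base is fully converted to C5H5NH+; total volume = 0.03019 L, so [C5H5NH+] = 0.004917/0.03019 = 0.1628 M.
Ka(C5H5NH+) = Kw/Kb = 1.0e-14 / 1.7 x 10^-9 = 5.88e-6.
[H^+] = sqrt(Ka x [C5H5NH+]) = sqrt(5.88e-6 x 0.1628) = 0.000979 M.
pH = -log(0.000979) = 3.01.

3.01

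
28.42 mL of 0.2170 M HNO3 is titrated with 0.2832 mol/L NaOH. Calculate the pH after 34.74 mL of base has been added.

n(acid) = 0.2170 x 0.02842 = 0.006167 mol; n(NaOH) added = 0.2832 x 0.03474 = 0.009838 mol.
Base is in excess by 0.009838 - 0.006167 = 0.003671 mol in a total volume of 0.06316 L.
[OH^-] = 0.003671/0.06316 = 0.05813 M, so pOH = 1.24 and pH = 14.00 - 1.24 = 12.76.

12.76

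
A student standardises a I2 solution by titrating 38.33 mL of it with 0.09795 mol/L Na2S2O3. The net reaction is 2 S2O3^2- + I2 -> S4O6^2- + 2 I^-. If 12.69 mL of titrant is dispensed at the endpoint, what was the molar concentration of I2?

0.0162 M

n(Na2S2O3) = 0.09795 x 0.01269 = 0.001243 mol.
From the balanced equation, 2 mol Na2S2O3 reacts with 1 mol I2, so n(I2) = 0.001243 x 1/2 = 0.0006215 mol.
[I2] = 0.0006215 / 0.03833 L = 0.0162 M.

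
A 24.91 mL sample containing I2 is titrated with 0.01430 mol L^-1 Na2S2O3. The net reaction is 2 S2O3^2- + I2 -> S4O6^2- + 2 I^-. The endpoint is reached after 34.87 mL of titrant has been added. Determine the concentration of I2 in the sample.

0.0100 M

n(Na2S2O3) = 0.01430 x 0.03487 = 0.0004986 mol.
From the balanced equation, 2 mol Na2S2O3 reacts with 1 mol I2, so n(I2) = 0.0004986 x 1/2 = 0.0002493 mol.
[I2] = 0.0002493 / 0.02491 L = 0.0100 M.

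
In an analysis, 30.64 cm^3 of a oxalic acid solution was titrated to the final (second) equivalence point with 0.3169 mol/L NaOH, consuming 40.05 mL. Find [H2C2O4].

n(NaOH) = 0.3169 x 0.04005 = 0.01269 mol.
At the final (second) equivalence point, 2 mol OH^- react per mol H2C2O4, so n(H2C2O4) = 0.01269 / 2 = 0.006346 mol.
[H2C2O4] = 0.006346 / 0.03064 L = 0.207 M.

0.207 M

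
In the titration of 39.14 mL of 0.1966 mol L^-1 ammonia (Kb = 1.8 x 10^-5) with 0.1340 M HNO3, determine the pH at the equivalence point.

5.18

n(NH3) = 0.1966 x 0.03914 = 0.007695 mol; V(HNO3) at equivalence = 0.007695/0.1340 = 0.05742 L.
At equivalence the base is fully converted to NH4+; total volume = 0.09656 L, so [NH4+] = 0.007695/0.09656 = 0.07969 M.
Ka(NH4+) = Kw/Kb = 1.0e-14 / 1.8 x 10^-5 = 5.56e-10.
[H^+] = sqrt(Ka x [NH4+]) = sqrt(5.56e-10 x 0.07969) = 6.65e-6 M.
pH = -log(6.65e-6) = 5.18.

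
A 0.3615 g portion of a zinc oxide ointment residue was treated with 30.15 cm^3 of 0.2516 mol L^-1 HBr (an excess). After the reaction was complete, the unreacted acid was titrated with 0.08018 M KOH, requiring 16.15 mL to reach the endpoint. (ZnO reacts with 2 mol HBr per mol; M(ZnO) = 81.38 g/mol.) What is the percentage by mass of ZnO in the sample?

70.8%

Total n(HBr) added = 0.2516 x 0.03015 = 0.007586 mol.
n(KOH) used = 0.08018 x 0.01615 = 0.001295 mol, which equals the excess n(HBr).
So n(HBr) consumed by the sample = 0.007586 - 0.001295 = 0.006291 mol.
n(ZnO) = 0.006291 / 2 = 0.003145 mol.
mass ZnO = 0.003145 x 81.38 = 0.2560 g, so %ZnO = 0.2560/0.3615 x 100 = 70.8%.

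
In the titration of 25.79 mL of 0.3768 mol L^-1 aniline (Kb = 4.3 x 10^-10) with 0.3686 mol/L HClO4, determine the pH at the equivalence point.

2.68

n(C6H5NH2) = 0.3768 x 0.02579 = 0.009718 mol; V(HClO4) at equivalence = 0.009718/0.3686 = 0.02636 L.
At equivalence the base is fully converted to C6H5NH3+; total volume = 0.05215 L, so [C6H5NH3+] = 0.009718/0.05215 = 0.1863 M.
Ka(C6H5NH3+) = Kw/Kb = 1.0e-14 / 4.3 x 10^-10 = 2.33e-5.
[H^+] = sqrt(Ka x [C6H5NH3+]) = sqrt(2.33e-5 x 0.1863) = 0.00208 M.
pH = -log(0.00208) = 2.68.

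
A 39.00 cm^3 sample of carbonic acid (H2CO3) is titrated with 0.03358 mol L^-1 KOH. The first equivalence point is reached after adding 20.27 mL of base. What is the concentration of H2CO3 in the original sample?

0.0175 M

n(KOH) = 0.03358 x 0.02027 = 0.0006807 mol.
At the first equivalence point, 1 mol OH^- react per mol H2CO3, so n(H2CO3) = 0.0006807 / 1 = 0.0006807 mol.
[H2CO3] = 0.0006807 / 0.03900 L = 0.0175 M.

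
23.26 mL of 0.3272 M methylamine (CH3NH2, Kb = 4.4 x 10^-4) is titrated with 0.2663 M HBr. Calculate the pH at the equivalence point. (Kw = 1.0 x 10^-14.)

5.74

n(CH3NH2) = 0.3272 x 0.02326 = 0.007611 mol; V(HBr) at equivalence = 0.007611/0.2663 = 0.02858 L.
At equivalence the base is fully converted to CH3NH3+; total volume = 0.05184 L, so [CH3NH3+] = 0.007611/0.05184 = 0.1468 M.
Ka(CH3NH3+) = Kw/Kb = 1.0e-14 / 4.4 x 10^-4 = 2.27e-11.
[H^+] = sqrt(Ka x [CH3NH3+]) = sqrt(2.27e-11 x 0.1468) = 1.83e-6 M.
pH = -log(1.83e-6) = 5.74.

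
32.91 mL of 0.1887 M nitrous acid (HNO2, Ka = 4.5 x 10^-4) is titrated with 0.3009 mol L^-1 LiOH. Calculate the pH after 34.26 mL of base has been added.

n(acid) = 0.1887 x 0.03291 = 0.006210 mol; n(LiOH) added = 0.3009 x 0.03426 = 0.01031 mol.
Base is in excess by 0.01031 - 0.006210 = 0.004099 mol in a total volume of 0.06717 L.
[OH^-] = 0.004099/0.06717 = 0.06102 M, so pOH = 1.21 and pH = 14.00 - 1.21 = 12.79.

12.79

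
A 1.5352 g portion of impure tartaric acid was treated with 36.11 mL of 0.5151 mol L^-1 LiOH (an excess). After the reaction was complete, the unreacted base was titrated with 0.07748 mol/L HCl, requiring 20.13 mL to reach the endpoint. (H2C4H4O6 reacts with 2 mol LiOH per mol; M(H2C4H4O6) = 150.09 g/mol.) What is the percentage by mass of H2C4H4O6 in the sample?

83.3%

Total n(LiOH) added = 0.5151 x 0.03611 = 0.01860 mol.
n(HCl) used = 0.07748 x 0.02013 = 0.001560 mol, which equals the excess n(LiOH).
So n(LiOH) consumed by the sample = 0.01860 - 0.001560 = 0.01704 mol.
n(H2C4H4O6) = 0.01704 / 2 = 0.008520 mol.
mass H2C4H4O6 = 0.008520 x 150.09 = 1.279 g, so %H2C4H4O6 = 1.279/1.5352 x 100 = 83.3%.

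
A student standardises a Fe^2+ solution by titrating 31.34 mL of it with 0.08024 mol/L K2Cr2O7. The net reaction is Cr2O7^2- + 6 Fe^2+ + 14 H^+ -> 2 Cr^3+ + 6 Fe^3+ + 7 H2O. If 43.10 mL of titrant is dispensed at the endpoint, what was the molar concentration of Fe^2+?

0.662 M

n(K2Cr2O7) = 0.08024 x 0.04310 = 0.003458 mol.
From the balanced equation, 1 mol K2Cr2O7 reacts with 6 mol Fe^2+, so n(Fe^2+) = 0.003458 x 6/1 = 0.02075 mol.
[Fe^2+] = 0.02075 / 0.03134 L = 0.662 M.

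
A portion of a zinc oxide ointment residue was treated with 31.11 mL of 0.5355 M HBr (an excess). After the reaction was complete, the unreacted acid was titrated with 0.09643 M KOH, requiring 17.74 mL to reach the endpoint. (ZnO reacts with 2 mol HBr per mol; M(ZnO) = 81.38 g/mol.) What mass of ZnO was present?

Total n(HBr) added = 0.5355 x 0.03111 = 0.01666 mol.
n(KOH) used = 0.09643 x 0.01774 = 0.001711 mol, which equals the excess n(HBr).
So n(HBr) consumed by the sample = 0.01666 - 0.001711 = 0.01495 mol.
n(ZnO) = 0.01495 / 2 = 0.007474 mol.
mass = 0.007474 mol x 81.38 g/mol = 0.608 g.

0.608 g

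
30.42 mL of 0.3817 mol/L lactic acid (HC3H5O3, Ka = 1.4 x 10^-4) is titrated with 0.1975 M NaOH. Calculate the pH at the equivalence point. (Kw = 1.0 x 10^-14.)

n(HC3H5O3) = 0.3817 x 0.03042 = 0.01161 mol; V(NaOH) at equivalence = 0.01161/0.1975 = 0.05879 L.
At equivalence all the acid is converted to C3H5O3-; total volume = 0.03042 + 0.05879 = 0.08921 L, so [C3H5O3-] = 0.01161/0.08921 = 0.1302 M.
Kb = Kw/Ka = 1.0e-14 / 1.4 x 10^-4 = 7.14e-11.
[OH^-] = sqrt(Kb x [C3H5O3-]) = sqrt(7.14e-11 x 0.1302) = 3.05e-6 M.
pOH = 5.52, so pH = 14.00 - 5.52 = 8.48.

8.48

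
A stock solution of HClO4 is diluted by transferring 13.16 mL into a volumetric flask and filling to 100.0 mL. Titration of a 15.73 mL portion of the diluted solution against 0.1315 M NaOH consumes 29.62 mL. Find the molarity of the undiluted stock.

n(NaOH) = 0.1315 x 0.02962 = 0.003895 mol.
n(HClO4) in the aliquot = 0.003895 mol.
[diluted HClO4] = 0.003895 / 0.01573 = 0.2476 M.
Dilution factor = 100.0/13.16 = 7.599, so [stock] = 0.2476 x 7.599 = 1.88 M.

1.88 M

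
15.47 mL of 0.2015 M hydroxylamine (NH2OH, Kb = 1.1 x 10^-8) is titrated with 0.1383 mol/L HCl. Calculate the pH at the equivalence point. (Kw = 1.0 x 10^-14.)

3.56

n(NH2OH) = 0.2015 x 0.01547 = 0.003117 mol; V(HCl) at equivalence = 0.003117/0.1383 = 0.02254 L.
At equivalence the base is fully converted to NH3OH+; total volume = 0.03801 L, so [NH3OH+] = 0.003117/0.03801 = 0.08201 M.
Ka(NH3OH+) = Kw/Kb = 1.0e-14 / 1.1 x 10^-8 = 9.09e-7.
[H^+] = sqrt(Ka x [NH3OH+]) = sqrt(9.09e-7 x 0.08201) = 0.000273 M.
pH = -log(0.000273) = 3.56.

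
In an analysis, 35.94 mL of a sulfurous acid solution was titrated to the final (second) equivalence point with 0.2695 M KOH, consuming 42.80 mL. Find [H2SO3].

0.160 M

n(KOH) = 0.2695 x 0.04280 = 0.01153 mol.
At the final (second) equivalence point, 2 mol OH^- react per mol H2SO3, so n(H2SO3) = 0.01153 / 2 = 0.005767 mol.
[H2SO3] = 0.005767 / 0.03594 L = 0.160 M.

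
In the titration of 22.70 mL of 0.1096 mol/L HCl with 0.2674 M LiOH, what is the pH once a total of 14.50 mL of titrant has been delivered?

n(acid) = 0.1096 x 0.02270 = 0.002488 mol; n(LiOH) added = 0.2674 x 0.01450 = 0.003877 mol.
Base is in excess by 0.003877 - 0.002488 = 0.001389 mol in a total volume of 0.03720 L.
[OH^-] = 0.001389/0.03720 = 0.03735 M, so pOH = 1.43 and pH = 14.00 - 1.43 = 12.57.

12.57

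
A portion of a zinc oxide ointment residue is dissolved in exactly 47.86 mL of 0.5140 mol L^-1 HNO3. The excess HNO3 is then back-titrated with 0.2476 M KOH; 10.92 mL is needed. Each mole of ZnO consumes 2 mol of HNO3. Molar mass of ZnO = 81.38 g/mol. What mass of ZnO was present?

0.891 g

Total n(HNO3) added = 0.5140 x 0.04786 = 0.02460 mol.
n(KOH) used = 0.2476 x 0.01092 = 0.002704 mol, which equals the excess n(HNO3).
So n(HNO3) consumed by the sample = 0.02460 - 0.002704 = 0.02190 mol.
n(ZnO) = 0.02190 / 2 = 0.01095 mol.
mass = 0.01095 mol x 81.38 g/mol = 0.891 g.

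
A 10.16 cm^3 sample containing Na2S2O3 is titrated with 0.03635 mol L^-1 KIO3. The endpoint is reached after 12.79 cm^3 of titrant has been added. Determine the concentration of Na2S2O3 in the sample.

0.275 M

n(KIO3) = 0.03635 x 0.01279 = 0.0004649 mol.
From the balanced equation, 1 mol KIO3 reacts with 6 mol Na2S2O3, so n(Na2S2O3) = 0.0004649 x 6/1 = 0.002789 mol.
[Na2S2O3] = 0.002789 / 0.01016 L = 0.275 M.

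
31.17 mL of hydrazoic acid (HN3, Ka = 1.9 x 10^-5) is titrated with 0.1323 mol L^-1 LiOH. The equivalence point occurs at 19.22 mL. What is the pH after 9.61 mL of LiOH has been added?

9.61 mL is exactly half the equivalence volume (19.22/2), i.e. the half-equivalence point.
There, n(HA) = n(A^-), so pH = pKa = -log(1.9 x 10^-5) = 4.72.

4.72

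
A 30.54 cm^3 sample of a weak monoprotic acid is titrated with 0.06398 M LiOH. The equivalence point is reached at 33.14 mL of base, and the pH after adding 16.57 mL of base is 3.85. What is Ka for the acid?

16.57 mL is half of the equivalence volume, so this is the half-equivalence point where [HA] = [A^-].
At half-equivalence pH = pKa, so pKa = 3.85.
Ka = 10^(-3.85) = 1.4 x 10^-4.

1.4 x 10^-4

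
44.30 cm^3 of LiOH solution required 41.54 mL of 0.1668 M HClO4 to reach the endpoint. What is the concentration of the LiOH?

0.156 M

n(HClO4) delivered = 0.1668 x 0.04154 = 0.006929 mol.
For a 1:1 reaction, n(LiOH) = 0.006929 mol.
[LiOH] = 0.006929 mol / 0.04430 L = 0.156 M.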